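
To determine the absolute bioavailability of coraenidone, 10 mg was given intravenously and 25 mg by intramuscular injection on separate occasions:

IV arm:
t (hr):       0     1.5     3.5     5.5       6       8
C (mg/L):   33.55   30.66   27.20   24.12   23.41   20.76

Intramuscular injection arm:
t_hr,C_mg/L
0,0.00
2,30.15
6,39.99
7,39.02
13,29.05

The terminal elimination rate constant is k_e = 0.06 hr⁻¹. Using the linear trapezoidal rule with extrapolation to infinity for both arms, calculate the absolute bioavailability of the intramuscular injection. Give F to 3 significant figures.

Trapezoidal AUC_0→8 (IV):
  [0→1.5]: (33.55+30.66)/2 × 1.5 = 48.1575
  [1.5→3.5]: (30.66+27.20)/2 × 2 = 57.86
  [3.5→5.5]: (27.20+24.12)/2 × 2 = 51.32
  [5.5→6]: (24.12+23.41)/2 × 0.5 = 11.8825
  [6→8]: (23.41+20.76)/2 × 2 = 44.17
  Sum = 213.39 mg/L·hr
IV tail: 20.76/0.06 = 346.000; AUC_iv,0→∞ = 213.39 + 346.000 = 559.39 mg/L·hr
Trapezoidal AUC_0→13 (intramuscular injection):
  [0→2]: (0.00+30.15)/2 × 2 = 30.15
  [2→6]: (30.15+39.99)/2 × 4 = 140.28
  [6→7]: (39.99+39.02)/2 × 1 = 39.505
  [7→13]: (39.02+29.05)/2 × 6 = 204.21
  Sum = 414.145 mg/L·hr
intramuscular injection tail: 29.05/0.06 = 484.167; AUC_ev,0→∞ = 414.145 + 484.167 = 898.312 mg/L·hr
F = (AUC_ev/D_ev)/(AUC_iv/D_iv) = (898.312/25)/(559.39/10) = 35.93248/55.939 = 0.6424

F = 0.642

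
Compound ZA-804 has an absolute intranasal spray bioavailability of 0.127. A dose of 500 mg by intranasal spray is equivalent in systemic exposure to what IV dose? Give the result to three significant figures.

D_iv = 63.5 mg

Systemic exposure from an extravascular dose = F × D_ev, so the equivalent IV dose is F × D_ev.
D_iv = F × D_ev = 0.127 × 500 = 63.5 mg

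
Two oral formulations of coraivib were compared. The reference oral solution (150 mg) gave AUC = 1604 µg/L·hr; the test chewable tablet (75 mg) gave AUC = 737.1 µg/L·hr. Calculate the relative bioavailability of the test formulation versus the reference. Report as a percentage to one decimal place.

F_rel = 91.9%

F_rel = (AUC_test/D_test) / (AUC_ref/D_ref)
      = (737.1/75) / (1604/150)
      = 9.828 / 10.6933 = 0.9191 = 91.91%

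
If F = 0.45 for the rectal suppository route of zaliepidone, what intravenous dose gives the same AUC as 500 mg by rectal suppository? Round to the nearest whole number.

D_iv = 225 mg

Systemic exposure from an extravascular dose = F × D_ev, so the equivalent IV dose is F × D_ev.
D_iv = F × D_ev = 0.45 × 500 = 225 mg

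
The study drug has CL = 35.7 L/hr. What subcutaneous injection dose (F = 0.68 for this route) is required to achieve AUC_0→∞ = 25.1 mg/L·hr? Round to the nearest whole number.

Dose = CL × AUC_0→∞ / F
     = 35.7 × 25.1 / 0.68 = 1317.75 mg

Dose = 1318 mg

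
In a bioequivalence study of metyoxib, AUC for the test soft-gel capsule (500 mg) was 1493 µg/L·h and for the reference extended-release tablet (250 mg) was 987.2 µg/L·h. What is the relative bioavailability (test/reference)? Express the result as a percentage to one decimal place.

F_rel = (AUC_test/D_test) / (AUC_ref/D_ref)
      = (1493/500) / (987.2/250)
      = 2.986 / 3.9488 = 0.7562 = 75.62%

F_rel = 75.6%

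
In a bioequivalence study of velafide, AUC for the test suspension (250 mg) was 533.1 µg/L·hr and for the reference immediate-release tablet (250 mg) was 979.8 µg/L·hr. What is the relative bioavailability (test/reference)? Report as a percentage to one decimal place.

F_rel = 54.4%

F_rel = (AUC_test/D_test) / (AUC_ref/D_ref)
      = (533.1/250) / (979.8/250)
      = 2.1324 / 3.9192 = 0.5441 = 54.41%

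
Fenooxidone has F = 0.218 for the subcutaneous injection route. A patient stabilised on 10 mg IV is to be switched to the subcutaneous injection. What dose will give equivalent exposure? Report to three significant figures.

D_subcutaneous = 45.9 mg

For equal systemic exposure: F × D_ev = D_iv
D_ev = D_iv / F = 10 / 0.218 = 45.8716 mg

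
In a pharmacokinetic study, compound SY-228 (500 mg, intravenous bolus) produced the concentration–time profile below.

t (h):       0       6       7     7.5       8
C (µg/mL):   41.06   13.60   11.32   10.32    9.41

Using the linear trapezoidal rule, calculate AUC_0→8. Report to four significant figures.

Trapezoidal AUC_0→8:
  [0→6]: (41.06+13.60)/2 × 6 = 163.98
  [6→7]: (13.60+11.32)/2 × 1 = 12.46
  [7→7.5]: (11.32+10.32)/2 × 0.5 = 5.41
  [7.5→8]: (10.32+9.41)/2 × 0.5 = 4.9325
  Sum = 186.7825 µg/mL·h

AUC = 186.8 µg/mL·h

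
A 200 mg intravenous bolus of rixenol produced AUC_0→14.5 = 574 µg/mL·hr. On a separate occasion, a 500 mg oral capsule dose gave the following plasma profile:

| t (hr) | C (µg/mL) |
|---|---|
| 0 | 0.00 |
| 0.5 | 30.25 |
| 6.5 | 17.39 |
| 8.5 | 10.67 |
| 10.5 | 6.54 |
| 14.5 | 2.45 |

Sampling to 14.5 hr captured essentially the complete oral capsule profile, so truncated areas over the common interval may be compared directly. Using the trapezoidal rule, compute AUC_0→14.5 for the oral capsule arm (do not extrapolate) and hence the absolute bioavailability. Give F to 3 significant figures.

F = 0.149

Trapezoidal AUC_0→14.5 (oral capsule):
  [0→0.5]: (0.00+30.25)/2 × 0.5 = 7.5625
  [0.5→6.5]: (30.25+17.39)/2 × 6 = 142.92
  [6.5→8.5]: (17.39+10.67)/2 × 2 = 28.06
  [8.5→10.5]: (10.67+6.54)/2 × 2 = 17.21
  [10.5→14.5]: (6.54+2.45)/2 × 4 = 17.98
  Sum = 213.7325 µg/mL·hr
F = (AUC_ev/D_ev)/(AUC_iv/D_iv) = (213.7325/500)/(574/200) = 0.427465/2.87 = 0.1489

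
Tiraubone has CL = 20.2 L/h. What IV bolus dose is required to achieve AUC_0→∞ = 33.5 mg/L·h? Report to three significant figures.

Dose = 677 mg

Dose_iv = CL × AUC_0→∞
     = 20.2 × 33.5 = 676.7 mg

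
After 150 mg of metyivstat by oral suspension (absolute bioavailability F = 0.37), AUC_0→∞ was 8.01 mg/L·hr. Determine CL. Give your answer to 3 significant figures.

CL = F × Dose / AUC_0→∞
   = 0.37 × 150 / 8.01 = 6.92884 L/hr

CL = 6.93 L/hr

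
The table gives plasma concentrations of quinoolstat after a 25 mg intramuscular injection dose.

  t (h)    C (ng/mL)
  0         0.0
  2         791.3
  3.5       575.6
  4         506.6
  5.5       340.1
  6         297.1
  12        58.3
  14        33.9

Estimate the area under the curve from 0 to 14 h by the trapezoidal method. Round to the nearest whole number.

AUC = 4040 ng/mL·h

Trapezoidal AUC_0→14:
  [0→2]: (0.0+791.3)/2 × 2 = 791.3
  [2→3.5]: (791.3+575.6)/2 × 1.5 = 1025.175
  [3.5→4]: (575.6+506.6)/2 × 0.5 = 270.55
  [4→5.5]: (506.6+340.1)/2 × 1.5 = 635.025
  [5.5→6]: (340.1+297.1)/2 × 0.5 = 159.3
  [6→12]: (297.1+58.3)/2 × 6 = 1066.2
  [12→14]: (58.3+33.9)/2 × 2 = 92.2
  Sum = 4039.75 ng/mL·h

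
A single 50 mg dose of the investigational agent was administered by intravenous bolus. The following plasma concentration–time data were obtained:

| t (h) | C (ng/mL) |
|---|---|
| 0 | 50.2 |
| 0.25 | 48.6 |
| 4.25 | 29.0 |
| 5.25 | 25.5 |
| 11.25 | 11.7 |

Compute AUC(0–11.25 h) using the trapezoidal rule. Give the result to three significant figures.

Trapezoidal AUC_0→11.25:
  [0→0.25]: (50.2+48.6)/2 × 0.25 = 12.35
  [0.25→4.25]: (48.6+29.0)/2 × 4 = 155.2
  [4.25→5.25]: (29.0+25.5)/2 × 1 = 27.25
  [5.25→11.25]: (25.5+11.7)/2 × 6 = 111.6
  Sum = 306.4 ng/mL·h

AUC = 306 ng/mL·h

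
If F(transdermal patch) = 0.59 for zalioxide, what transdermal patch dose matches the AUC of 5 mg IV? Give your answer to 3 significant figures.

For equal systemic exposure: F × D_ev = D_iv
D_ev = D_iv / F = 5 / 0.59 = 8.47458 mg

D_transdermal = 8.47 mg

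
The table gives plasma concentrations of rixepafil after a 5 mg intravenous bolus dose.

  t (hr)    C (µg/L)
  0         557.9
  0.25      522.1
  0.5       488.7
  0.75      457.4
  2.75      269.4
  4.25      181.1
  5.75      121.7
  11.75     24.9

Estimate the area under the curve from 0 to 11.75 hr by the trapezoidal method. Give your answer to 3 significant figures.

AUC = 2110 µg/L·hr

Trapezoidal AUC_0→11.75:
  [0→0.25]: (557.9+522.1)/2 × 0.25 = 135.0
  [0.25→0.5]: (522.1+488.7)/2 × 0.25 = 126.35
  [0.5→0.75]: (488.7+457.4)/2 × 0.25 = 118.2625
  [0.75→2.75]: (457.4+269.4)/2 × 2 = 726.8
  [2.75→4.25]: (269.4+181.1)/2 × 1.5 = 337.875
  [4.25→5.75]: (181.1+121.7)/2 × 1.5 = 227.1
  [5.75→11.75]: (121.7+24.9)/2 × 6 = 439.8
  Sum = 2111.1875 µg/L·hr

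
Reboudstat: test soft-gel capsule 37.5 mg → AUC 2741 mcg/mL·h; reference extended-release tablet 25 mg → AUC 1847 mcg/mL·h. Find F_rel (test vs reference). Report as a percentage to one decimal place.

F_rel = (AUC_test/D_test) / (AUC_ref/D_ref)
      = (2741/37.5) / (1847/25)
      = 73.0933 / 73.88 = 0.9894 = 98.94%

F_rel = 98.9%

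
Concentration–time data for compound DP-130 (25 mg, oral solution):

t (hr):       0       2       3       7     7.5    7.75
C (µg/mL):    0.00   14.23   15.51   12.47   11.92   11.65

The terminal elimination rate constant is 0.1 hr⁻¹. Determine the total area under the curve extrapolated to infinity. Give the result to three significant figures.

AUC = 211 µg/mL·hr

Trapezoidal AUC_0→7.75:
  [0→2]: (0.00+14.23)/2 × 2 = 14.23
  [2→3]: (14.23+15.51)/2 × 1 = 14.87
  [3→7]: (15.51+12.47)/2 × 4 = 55.96
  [7→7.5]: (12.47+11.92)/2 × 0.5 = 6.0975
  [7.5→7.75]: (11.92+11.65)/2 × 0.25 = 2.94625
  Sum = 94.10375 µg/mL·hr
Extrapolated tail: C_last / k_e = 11.65 / 0.1 = 116.500
AUC_0→∞ = 94.10375 + 116.500 = 210.60375 µg/mL·hr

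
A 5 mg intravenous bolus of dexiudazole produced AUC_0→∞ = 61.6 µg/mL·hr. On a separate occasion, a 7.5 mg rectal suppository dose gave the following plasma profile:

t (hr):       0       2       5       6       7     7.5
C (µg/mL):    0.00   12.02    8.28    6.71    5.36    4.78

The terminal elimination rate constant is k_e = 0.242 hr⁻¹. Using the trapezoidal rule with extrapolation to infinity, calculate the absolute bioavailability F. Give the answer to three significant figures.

F = 0.847

Trapezoidal AUC_0→7.5 (rectal suppository):
  [0→2]: (0.00+12.02)/2 × 2 = 12.02
  [2→5]: (12.02+8.28)/2 × 3 = 30.45
  [5→6]: (8.28+6.71)/2 × 1 = 7.495
  [6→7]: (6.71+5.36)/2 × 1 = 6.035
  [7→7.5]: (5.36+4.78)/2 × 0.5 = 2.535
  Sum = 58.535 µg/mL·hr
Tail: C_last/k_e = 4.78/0.242 = 19.752
AUC_0→∞ (rectal suppository) = 58.535 + 19.752 = 78.287 µg/mL·hr
F = (AUC_ev/D_ev)/(AUC_iv/D_iv) = (78.287/7.5)/(61.6/5) = 10.4383/12.32 = 0.8473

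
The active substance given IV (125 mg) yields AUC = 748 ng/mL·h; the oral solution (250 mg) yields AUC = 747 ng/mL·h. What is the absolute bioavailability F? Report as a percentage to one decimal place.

F = (AUC_ev / D_ev) / (AUC_iv / D_iv)
  = (747/250) / (748/125)
  = 2.988 / 5.984 = 0.4993
  = 49.93%

F = 49.9%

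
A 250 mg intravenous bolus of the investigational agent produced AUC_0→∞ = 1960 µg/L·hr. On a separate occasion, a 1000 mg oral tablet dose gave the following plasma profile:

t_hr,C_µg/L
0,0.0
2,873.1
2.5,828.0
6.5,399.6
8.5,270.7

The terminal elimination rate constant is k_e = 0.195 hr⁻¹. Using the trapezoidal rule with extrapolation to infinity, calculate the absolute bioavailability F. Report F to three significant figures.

F = 0.741

Trapezoidal AUC_0→8.5 (oral tablet):
  [0→2]: (0.0+873.1)/2 × 2 = 873.1
  [2→2.5]: (873.1+828.0)/2 × 0.5 = 425.275
  [2.5→6.5]: (828.0+399.6)/2 × 4 = 2455.2
  [6.5→8.5]: (399.6+270.7)/2 × 2 = 670.3
  Sum = 4423.875 µg/L·hr
Tail: C_last/k_e = 270.7/0.195 = 1388.205
AUC_0→∞ (oral tablet) = 4423.875 + 1388.205 = 5812.08 µg/L·hr
F = (AUC_ev/D_ev)/(AUC_iv/D_iv) = (5812.08/1000)/(1960/250) = 5.81208/7.84 = 0.7413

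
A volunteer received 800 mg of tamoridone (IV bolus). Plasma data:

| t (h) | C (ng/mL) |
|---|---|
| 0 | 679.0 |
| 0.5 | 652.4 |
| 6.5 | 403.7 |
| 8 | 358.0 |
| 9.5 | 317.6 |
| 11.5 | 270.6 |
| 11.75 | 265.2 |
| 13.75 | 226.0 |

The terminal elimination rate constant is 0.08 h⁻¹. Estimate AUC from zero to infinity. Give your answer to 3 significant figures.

AUC = 8550 ng/mL·h

Trapezoidal AUC_0→13.75:
  [0→0.5]: (679.0+652.4)/2 × 0.5 = 332.85
  [0.5→6.5]: (652.4+403.7)/2 × 6 = 3168.3
  [6.5→8]: (403.7+358.0)/2 × 1.5 = 571.275
  [8→9.5]: (358.0+317.6)/2 × 1.5 = 506.7
  [9.5→11.5]: (317.6+270.6)/2 × 2 = 588.2
  [11.5→11.75]: (270.6+265.2)/2 × 0.25 = 66.975
  [11.75→13.75]: (265.2+226.0)/2 × 2 = 491.2
  Sum = 5725.5 ng/mL·h
Extrapolated tail: C_last / k_e = 226.0 / 0.08 = 2825.000
AUC_0→∞ = 5725.5 + 2825.000 = 8550.5 ng/mL·h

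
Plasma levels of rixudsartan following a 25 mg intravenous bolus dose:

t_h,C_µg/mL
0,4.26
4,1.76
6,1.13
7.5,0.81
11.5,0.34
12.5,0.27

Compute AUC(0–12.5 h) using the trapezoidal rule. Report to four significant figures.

AUC = 18.99 µg/mL·h

Trapezoidal AUC_0→12.5:
  [0→4]: (4.26+1.76)/2 × 4 = 12.04
  [4→6]: (1.76+1.13)/2 × 2 = 2.89
  [6→7.5]: (1.13+0.81)/2 × 1.5 = 1.455
  [7.5→11.5]: (0.81+0.34)/2 × 4 = 2.3
  [11.5→12.5]: (0.34+0.27)/2 × 1 = 0.305
  Sum = 18.99 µg/mL·h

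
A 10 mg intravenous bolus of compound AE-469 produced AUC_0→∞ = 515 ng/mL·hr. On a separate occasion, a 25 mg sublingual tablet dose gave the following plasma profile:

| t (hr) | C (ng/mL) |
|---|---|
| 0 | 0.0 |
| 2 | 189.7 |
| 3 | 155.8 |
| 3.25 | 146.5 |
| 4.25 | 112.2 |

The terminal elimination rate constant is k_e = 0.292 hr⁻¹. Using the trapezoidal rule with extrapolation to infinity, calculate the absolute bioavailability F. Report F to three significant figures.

Trapezoidal AUC_0→4.25 (sublingual tablet):
  [0→2]: (0.0+189.7)/2 × 2 = 189.7
  [2→3]: (189.7+155.8)/2 × 1 = 172.75
  [3→3.25]: (155.8+146.5)/2 × 0.25 = 37.7875
  [3.25→4.25]: (146.5+112.2)/2 × 1 = 129.35
  Sum = 529.5875 ng/mL·hr
Tail: C_last/k_e = 112.2/0.292 = 384.247
AUC_0→∞ (sublingual tablet) = 529.5875 + 384.247 = 913.8345 ng/mL·hr
F = (AUC_ev/D_ev)/(AUC_iv/D_iv) = (913.8345/25)/(515/10) = 36.55338/51.5 = 0.7098

F = 0.710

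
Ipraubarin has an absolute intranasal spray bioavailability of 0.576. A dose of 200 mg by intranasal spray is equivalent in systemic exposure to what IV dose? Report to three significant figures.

D_iv = 115 mg

Systemic exposure from an extravascular dose = F × D_ev, so the equivalent IV dose is F × D_ev.
D_iv = F × D_ev = 0.576 × 200 = 115.2 mg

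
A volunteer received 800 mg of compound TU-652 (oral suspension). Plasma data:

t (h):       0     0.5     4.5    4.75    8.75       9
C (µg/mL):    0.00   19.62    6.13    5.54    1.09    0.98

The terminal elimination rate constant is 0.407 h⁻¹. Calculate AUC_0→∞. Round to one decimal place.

Trapezoidal AUC_0→9:
  [0→0.5]: (0.00+19.62)/2 × 0.5 = 4.905
  [0.5→4.5]: (19.62+6.13)/2 × 4 = 51.5
  [4.5→4.75]: (6.13+5.54)/2 × 0.25 = 1.45875
  [4.75→8.75]: (5.54+1.09)/2 × 4 = 13.26
  [8.75→9]: (1.09+0.98)/2 × 0.25 = 0.25875
  Sum = 71.3825 µg/mL·h
Extrapolated tail: C_last / k_e = 0.98 / 0.407 = 2.408
AUC_0→∞ = 71.3825 + 2.408 = 73.7905 µg/mL·h

AUC = 73.8 µg/mL·h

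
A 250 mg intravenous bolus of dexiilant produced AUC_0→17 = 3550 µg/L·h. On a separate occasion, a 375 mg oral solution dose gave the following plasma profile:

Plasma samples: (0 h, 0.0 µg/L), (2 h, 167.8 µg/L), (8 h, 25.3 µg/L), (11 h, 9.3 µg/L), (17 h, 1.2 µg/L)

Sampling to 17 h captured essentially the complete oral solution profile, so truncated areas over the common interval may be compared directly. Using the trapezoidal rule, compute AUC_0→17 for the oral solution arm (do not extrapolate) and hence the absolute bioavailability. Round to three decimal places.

Trapezoidal AUC_0→17 (oral solution):
  [0→2]: (0.0+167.8)/2 × 2 = 167.8
  [2→8]: (167.8+25.3)/2 × 6 = 579.3
  [8→11]: (25.3+9.3)/2 × 3 = 51.9
  [11→17]: (9.3+1.2)/2 × 6 = 31.5
  Sum = 830.5 µg/L·h
F = (AUC_ev/D_ev)/(AUC_iv/D_iv) = (830.5/375)/(3550/250) = 2.21467/14.2 = 0.1560

F = 0.156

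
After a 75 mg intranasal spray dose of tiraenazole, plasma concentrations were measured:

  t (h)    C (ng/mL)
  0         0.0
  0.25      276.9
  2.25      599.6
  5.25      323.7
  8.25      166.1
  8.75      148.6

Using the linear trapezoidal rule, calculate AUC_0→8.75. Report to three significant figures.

AUC = 3110 ng/mL·h

Trapezoidal AUC_0→8.75:
  [0→0.25]: (0.0+276.9)/2 × 0.25 = 34.6125
  [0.25→2.25]: (276.9+599.6)/2 × 2 = 876.5
  [2.25→5.25]: (599.6+323.7)/2 × 3 = 1384.95
  [5.25→8.25]: (323.7+166.1)/2 × 3 = 734.7
  [8.25→8.75]: (166.1+148.6)/2 × 0.5 = 78.675
  Sum = 3109.4375 ng/mL·h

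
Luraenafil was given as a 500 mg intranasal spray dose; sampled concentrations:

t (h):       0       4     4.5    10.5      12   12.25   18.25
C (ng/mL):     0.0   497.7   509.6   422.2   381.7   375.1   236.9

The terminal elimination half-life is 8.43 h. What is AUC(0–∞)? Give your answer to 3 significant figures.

AUC = 9460 ng/mL·h

Trapezoidal AUC_0→18.25:
  [0→4]: (0.0+497.7)/2 × 4 = 995.4
  [4→4.5]: (497.7+509.6)/2 × 0.5 = 251.825
  [4.5→10.5]: (509.6+422.2)/2 × 6 = 2795.4
  [10.5→12]: (422.2+381.7)/2 × 1.5 = 602.925
  [12→12.25]: (381.7+375.1)/2 × 0.25 = 94.6
  [12.25→18.25]: (375.1+236.9)/2 × 6 = 1836.0
  Sum = 6576.15 ng/mL·h
k_e = ln2 / t½ = 0.693147 / 8.43 = 0.0822 h^-1
Extrapolated tail: C_last / k_e = 236.9 / 0.0822 = 2881.995
AUC_0→∞ = 6576.15 + 2881.995 = 9458.145 ng/mL·h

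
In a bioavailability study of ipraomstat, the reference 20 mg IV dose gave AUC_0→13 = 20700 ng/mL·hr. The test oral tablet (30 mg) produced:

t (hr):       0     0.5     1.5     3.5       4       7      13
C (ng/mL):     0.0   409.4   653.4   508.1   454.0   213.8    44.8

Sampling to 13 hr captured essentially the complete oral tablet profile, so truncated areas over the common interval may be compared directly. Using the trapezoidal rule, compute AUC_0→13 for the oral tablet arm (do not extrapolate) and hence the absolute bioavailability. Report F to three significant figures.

Trapezoidal AUC_0→13 (oral tablet):
  [0→0.5]: (0.0+409.4)/2 × 0.5 = 102.35
  [0.5→1.5]: (409.4+653.4)/2 × 1 = 531.4
  [1.5→3.5]: (653.4+508.1)/2 × 2 = 1161.5
  [3.5→4]: (508.1+454.0)/2 × 0.5 = 240.525
  [4→7]: (454.0+213.8)/2 × 3 = 1001.7
  [7→13]: (213.8+44.8)/2 × 6 = 775.8
  Sum = 3813.275 ng/mL·hr
F = (AUC_ev/D_ev)/(AUC_iv/D_iv) = (3813.275/30)/(20700/20) = 127.109/1035 = 0.1228

F = 0.123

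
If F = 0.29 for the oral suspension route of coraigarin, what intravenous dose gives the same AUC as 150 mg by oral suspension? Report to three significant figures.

Systemic exposure from an extravascular dose = F × D_ev, so the equivalent IV dose is F × D_ev.
D_iv = F × D_ev = 0.29 × 150 = 43.5 mg

D_iv = 43.5 mg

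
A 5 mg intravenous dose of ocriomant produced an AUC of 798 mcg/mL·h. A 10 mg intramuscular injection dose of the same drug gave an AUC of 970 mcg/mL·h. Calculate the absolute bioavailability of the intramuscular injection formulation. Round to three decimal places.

F = 0.608

F = (AUC_ev / D_ev) / (AUC_iv / D_iv)
  = (970/10) / (798/5)
  = 97 / 159.6 = 0.6078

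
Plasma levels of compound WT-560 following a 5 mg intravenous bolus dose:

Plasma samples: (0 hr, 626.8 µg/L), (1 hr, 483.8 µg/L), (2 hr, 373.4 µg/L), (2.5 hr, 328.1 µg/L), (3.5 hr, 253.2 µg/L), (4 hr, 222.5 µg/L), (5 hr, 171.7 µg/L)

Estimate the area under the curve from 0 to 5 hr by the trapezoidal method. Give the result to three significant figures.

AUC = 1770 µg/L·hr

Trapezoidal AUC_0→5:
  [0→1]: (626.8+483.8)/2 × 1 = 555.3
  [1→2]: (483.8+373.4)/2 × 1 = 428.6
  [2→2.5]: (373.4+328.1)/2 × 0.5 = 175.375
  [2.5→3.5]: (328.1+253.2)/2 × 1 = 290.65
  [3.5→4]: (253.2+222.5)/2 × 0.5 = 118.925
  [4→5]: (222.5+171.7)/2 × 1 = 197.1
  Sum = 1765.95 µg/L·hr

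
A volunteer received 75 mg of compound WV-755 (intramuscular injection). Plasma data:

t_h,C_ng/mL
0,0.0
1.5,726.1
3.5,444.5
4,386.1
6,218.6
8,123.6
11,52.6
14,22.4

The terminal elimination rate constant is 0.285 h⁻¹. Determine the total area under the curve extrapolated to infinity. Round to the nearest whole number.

AUC = 3325 ng/mL·h

Trapezoidal AUC_0→14:
  [0→1.5]: (0.0+726.1)/2 × 1.5 = 544.575
  [1.5→3.5]: (726.1+444.5)/2 × 2 = 1170.6
  [3.5→4]: (444.5+386.1)/2 × 0.5 = 207.65
  [4→6]: (386.1+218.6)/2 × 2 = 604.7
  [6→8]: (218.6+123.6)/2 × 2 = 342.2
  [8→11]: (123.6+52.6)/2 × 3 = 264.3
  [11→14]: (52.6+22.4)/2 × 3 = 112.5
  Sum = 3246.525 ng/mL·h
Extrapolated tail: C_last / k_e = 22.4 / 0.285 = 78.596
AUC_0→∞ = 3246.525 + 78.596 = 3325.121 ng/mL·h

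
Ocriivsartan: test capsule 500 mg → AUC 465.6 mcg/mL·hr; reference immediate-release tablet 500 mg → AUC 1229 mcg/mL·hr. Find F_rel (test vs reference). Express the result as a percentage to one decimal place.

F_rel = (AUC_test/D_test) / (AUC_ref/D_ref)
      = (465.6/500) / (1229/500)
      = 0.9312 / 2.458 = 0.3788 = 37.88%

F_rel = 37.9%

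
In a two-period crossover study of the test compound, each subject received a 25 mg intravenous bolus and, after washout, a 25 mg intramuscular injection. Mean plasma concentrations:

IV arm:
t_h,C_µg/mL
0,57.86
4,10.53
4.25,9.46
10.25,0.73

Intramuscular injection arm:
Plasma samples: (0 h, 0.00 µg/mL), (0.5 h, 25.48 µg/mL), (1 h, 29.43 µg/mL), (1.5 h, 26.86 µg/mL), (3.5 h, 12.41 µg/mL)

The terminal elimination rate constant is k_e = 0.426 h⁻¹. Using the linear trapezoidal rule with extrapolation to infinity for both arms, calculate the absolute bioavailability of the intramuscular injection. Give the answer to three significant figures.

F = 0.598

Trapezoidal AUC_0→10.25 (IV):
  [0→4]: (57.86+10.53)/2 × 4 = 136.78
  [4→4.25]: (10.53+9.46)/2 × 0.25 = 2.49875
  [4.25→10.25]: (9.46+0.73)/2 × 6 = 30.57
  Sum = 169.84875 µg/mL·h
IV tail: 0.73/0.426 = 1.714; AUC_iv,0→∞ = 169.84875 + 1.714 = 171.56275 µg/mL·h
Trapezoidal AUC_0→3.5 (intramuscular injection):
  [0→0.5]: (0.00+25.48)/2 × 0.5 = 6.37
  [0.5→1]: (25.48+29.43)/2 × 0.5 = 13.7275
  [1→1.5]: (29.43+26.86)/2 × 0.5 = 14.0725
  [1.5→3.5]: (26.86+12.41)/2 × 2 = 39.27
  Sum = 73.44 µg/mL·h
intramuscular injection tail: 12.41/0.426 = 29.131; AUC_ev,0→∞ = 73.44 + 29.131 = 102.571 µg/mL·h
F = (AUC_ev/D_ev)/(AUC_iv/D_iv) = (102.571/25)/(171.56275/25) = 4.10284/6.86251 = 0.5979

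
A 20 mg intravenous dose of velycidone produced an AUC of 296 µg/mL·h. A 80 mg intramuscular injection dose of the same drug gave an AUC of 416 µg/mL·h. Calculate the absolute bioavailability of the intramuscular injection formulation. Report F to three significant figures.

F = 0.351

F = (AUC_ev / D_ev) / (AUC_iv / D_iv)
  = (416/80) / (296/20)
  = 5.2 / 14.8 = 0.3514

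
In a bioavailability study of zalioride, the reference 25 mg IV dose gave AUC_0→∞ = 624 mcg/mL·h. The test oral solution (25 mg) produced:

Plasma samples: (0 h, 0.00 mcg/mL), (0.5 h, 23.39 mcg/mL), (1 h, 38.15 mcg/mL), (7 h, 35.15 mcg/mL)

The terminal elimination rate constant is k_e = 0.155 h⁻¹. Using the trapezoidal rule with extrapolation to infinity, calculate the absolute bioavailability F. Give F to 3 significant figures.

F = 0.750

Trapezoidal AUC_0→7 (oral solution):
  [0→0.5]: (0.00+23.39)/2 × 0.5 = 5.8475
  [0.5→1]: (23.39+38.15)/2 × 0.5 = 15.385
  [1→7]: (38.15+35.15)/2 × 6 = 219.9
  Sum = 241.1325 mcg/mL·h
Tail: C_last/k_e = 35.15/0.155 = 226.774
AUC_0→∞ (oral solution) = 241.1325 + 226.774 = 467.9065 mcg/mL·h
F = (AUC_ev/D_ev)/(AUC_iv/D_iv) = (467.9065/25)/(624/25) = 18.71626/24.96 = 0.7499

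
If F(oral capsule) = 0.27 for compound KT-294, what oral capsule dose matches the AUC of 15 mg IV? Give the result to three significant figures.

For equal systemic exposure: F × D_ev = D_iv
D_ev = D_iv / F = 15 / 0.27 = 55.5556 mg

D_oral = 55.6 mg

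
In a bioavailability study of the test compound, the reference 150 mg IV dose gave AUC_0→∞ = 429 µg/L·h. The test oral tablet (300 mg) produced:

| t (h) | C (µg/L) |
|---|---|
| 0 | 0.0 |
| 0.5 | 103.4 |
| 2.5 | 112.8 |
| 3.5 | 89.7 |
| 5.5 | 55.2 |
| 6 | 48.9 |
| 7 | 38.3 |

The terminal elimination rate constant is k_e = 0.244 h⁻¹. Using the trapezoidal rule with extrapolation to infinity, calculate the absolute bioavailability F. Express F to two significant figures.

F = 0.83

Trapezoidal AUC_0→7 (oral tablet):
  [0→0.5]: (0.0+103.4)/2 × 0.5 = 25.85
  [0.5→2.5]: (103.4+112.8)/2 × 2 = 216.2
  [2.5→3.5]: (112.8+89.7)/2 × 1 = 101.25
  [3.5→5.5]: (89.7+55.2)/2 × 2 = 144.9
  [5.5→6]: (55.2+48.9)/2 × 0.5 = 26.025
  [6→7]: (48.9+38.3)/2 × 1 = 43.6
  Sum = 557.825 µg/L·h
Tail: C_last/k_e = 38.3/0.244 = 156.967
AUC_0→∞ (oral tablet) = 557.825 + 156.967 = 714.792 µg/L·h
F = (AUC_ev/D_ev)/(AUC_iv/D_iv) = (714.792/300)/(429/150) = 2.38264/2.86 = 0.8331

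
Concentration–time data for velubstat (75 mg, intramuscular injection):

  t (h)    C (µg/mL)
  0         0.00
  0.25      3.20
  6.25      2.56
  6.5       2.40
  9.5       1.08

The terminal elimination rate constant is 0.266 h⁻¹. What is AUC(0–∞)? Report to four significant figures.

AUC = 27.58 µg/mL·h

Trapezoidal AUC_0→9.5:
  [0→0.25]: (0.00+3.20)/2 × 0.25 = 0.4
  [0.25→6.25]: (3.20+2.56)/2 × 6 = 17.28
  [6.25→6.5]: (2.56+2.40)/2 × 0.25 = 0.62
  [6.5→9.5]: (2.40+1.08)/2 × 3 = 5.22
  Sum = 23.52 µg/mL·h
Extrapolated tail: C_last / k_e = 1.08 / 0.266 = 4.060
AUC_0→∞ = 23.52 + 4.060 = 27.58 µg/mL·h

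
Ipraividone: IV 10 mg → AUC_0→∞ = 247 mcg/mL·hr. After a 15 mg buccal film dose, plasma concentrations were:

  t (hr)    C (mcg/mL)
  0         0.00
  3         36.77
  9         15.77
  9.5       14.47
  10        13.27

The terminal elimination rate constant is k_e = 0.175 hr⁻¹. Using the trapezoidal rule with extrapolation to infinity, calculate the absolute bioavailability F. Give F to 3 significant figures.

F = 0.818

Trapezoidal AUC_0→10 (buccal film):
  [0→3]: (0.00+36.77)/2 × 3 = 55.155
  [3→9]: (36.77+15.77)/2 × 6 = 157.62
  [9→9.5]: (15.77+14.47)/2 × 0.5 = 7.56
  [9.5→10]: (14.47+13.27)/2 × 0.5 = 6.935
  Sum = 227.27 mcg/mL·hr
Tail: C_last/k_e = 13.27/0.175 = 75.829
AUC_0→∞ (buccal film) = 227.27 + 75.829 = 303.099 mcg/mL·hr
F = (AUC_ev/D_ev)/(AUC_iv/D_iv) = (303.099/15)/(247/10) = 20.2066/24.7 = 0.8181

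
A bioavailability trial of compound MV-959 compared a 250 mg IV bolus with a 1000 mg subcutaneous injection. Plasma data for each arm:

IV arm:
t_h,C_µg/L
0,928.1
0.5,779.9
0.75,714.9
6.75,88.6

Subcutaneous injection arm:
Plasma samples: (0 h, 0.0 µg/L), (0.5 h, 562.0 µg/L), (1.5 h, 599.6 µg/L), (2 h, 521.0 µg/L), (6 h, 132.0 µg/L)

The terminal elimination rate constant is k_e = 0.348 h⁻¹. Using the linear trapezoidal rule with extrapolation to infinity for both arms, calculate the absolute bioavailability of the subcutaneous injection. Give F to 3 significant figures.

F = 0.205

Trapezoidal AUC_0→6.75 (IV):
  [0→0.5]: (928.1+779.9)/2 × 0.5 = 427.0
  [0.5→0.75]: (779.9+714.9)/2 × 0.25 = 186.85
  [0.75→6.75]: (714.9+88.6)/2 × 6 = 2410.5
  Sum = 3024.35 µg/L·h
IV tail: 88.6/0.348 = 254.598; AUC_iv,0→∞ = 3024.35 + 254.598 = 3278.948 µg/L·h
Trapezoidal AUC_0→6 (subcutaneous injection):
  [0→0.5]: (0.0+562.0)/2 × 0.5 = 140.5
  [0.5→1.5]: (562.0+599.6)/2 × 1 = 580.8
  [1.5→2]: (599.6+521.0)/2 × 0.5 = 280.15
  [2→6]: (521.0+132.0)/2 × 4 = 1306.0
  Sum = 2307.45 µg/L·h
subcutaneous injection tail: 132.0/0.348 = 379.310; AUC_ev,0→∞ = 2307.45 + 379.310 = 2686.76 µg/L·h
F = (AUC_ev/D_ev)/(AUC_iv/D_iv) = (2686.76/1000)/(3278.948/250) = 2.68676/13.115792 = 0.2048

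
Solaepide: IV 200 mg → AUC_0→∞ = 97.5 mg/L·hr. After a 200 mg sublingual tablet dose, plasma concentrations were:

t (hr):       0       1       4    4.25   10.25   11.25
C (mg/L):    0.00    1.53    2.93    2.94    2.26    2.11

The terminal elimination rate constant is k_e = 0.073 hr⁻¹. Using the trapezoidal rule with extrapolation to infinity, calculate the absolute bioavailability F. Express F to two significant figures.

F = 0.56

Trapezoidal AUC_0→11.25 (sublingual tablet):
  [0→1]: (0.00+1.53)/2 × 1 = 0.765
  [1→4]: (1.53+2.93)/2 × 3 = 6.69
  [4→4.25]: (2.93+2.94)/2 × 0.25 = 0.73375
  [4.25→10.25]: (2.94+2.26)/2 × 6 = 15.6
  [10.25→11.25]: (2.26+2.11)/2 × 1 = 2.185
  Sum = 25.97375 mg/L·hr
Tail: C_last/k_e = 2.11/0.073 = 28.904
AUC_0→∞ (sublingual tablet) = 25.97375 + 28.904 = 54.87775 mg/L·hr
F = (AUC_ev/D_ev)/(AUC_iv/D_iv) = (54.87775/200)/(97.5/200) = 0.27438875/0.4875 = 0.5628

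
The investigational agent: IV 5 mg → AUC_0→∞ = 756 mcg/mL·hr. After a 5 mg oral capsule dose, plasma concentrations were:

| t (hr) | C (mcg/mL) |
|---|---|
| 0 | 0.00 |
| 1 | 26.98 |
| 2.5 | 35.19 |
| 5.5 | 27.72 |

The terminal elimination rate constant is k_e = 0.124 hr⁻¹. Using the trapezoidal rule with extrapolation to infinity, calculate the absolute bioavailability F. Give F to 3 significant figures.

Trapezoidal AUC_0→5.5 (oral capsule):
  [0→1]: (0.00+26.98)/2 × 1 = 13.49
  [1→2.5]: (26.98+35.19)/2 × 1.5 = 46.6275
  [2.5→5.5]: (35.19+27.72)/2 × 3 = 94.365
  Sum = 154.4825 mcg/mL·hr
Tail: C_last/k_e = 27.72/0.124 = 223.548
AUC_0→∞ (oral capsule) = 154.4825 + 223.548 = 378.0305 mcg/mL·hr
F = (AUC_ev/D_ev)/(AUC_iv/D_iv) = (378.0305/5)/(756/5) = 75.6061/151.2 = 0.5000

F = 0.500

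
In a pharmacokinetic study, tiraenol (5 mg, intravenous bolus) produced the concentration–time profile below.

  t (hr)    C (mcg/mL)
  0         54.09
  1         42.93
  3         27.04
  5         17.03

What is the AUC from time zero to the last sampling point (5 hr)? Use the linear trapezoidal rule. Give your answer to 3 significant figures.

Trapezoidal AUC_0→5:
  [0→1]: (54.09+42.93)/2 × 1 = 48.51
  [1→3]: (42.93+27.04)/2 × 2 = 69.97
  [3→5]: (27.04+17.03)/2 × 2 = 44.07
  Sum = 162.55 mcg/mL·hr

AUC = 163 mcg/mL·hr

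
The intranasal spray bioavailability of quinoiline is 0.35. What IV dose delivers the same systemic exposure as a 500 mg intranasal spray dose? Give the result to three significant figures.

Systemic exposure from an extravascular dose = F × D_ev, so the equivalent IV dose is F × D_ev.
D_iv = F × D_ev = 0.35 × 500 = 175 mg

D_iv = 175 mg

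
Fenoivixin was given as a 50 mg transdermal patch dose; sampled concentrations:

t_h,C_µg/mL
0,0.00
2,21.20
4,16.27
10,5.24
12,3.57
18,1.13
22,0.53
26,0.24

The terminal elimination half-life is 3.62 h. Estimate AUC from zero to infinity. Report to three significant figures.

AUC = 152 µg/mL·h

Trapezoidal AUC_0→26:
  [0→2]: (0.00+21.20)/2 × 2 = 21.2
  [2→4]: (21.20+16.27)/2 × 2 = 37.47
  [4→10]: (16.27+5.24)/2 × 6 = 64.53
  [10→12]: (5.24+3.57)/2 × 2 = 8.81
  [12→18]: (3.57+1.13)/2 × 6 = 14.1
  [18→22]: (1.13+0.53)/2 × 4 = 3.32
  [22→26]: (0.53+0.24)/2 × 4 = 1.54
  Sum = 150.97 µg/mL·h
k_e = ln2 / t½ = 0.693147 / 3.62 = 0.1915 h^-1
Extrapolated tail: C_last / k_e = 0.24 / 0.1915 = 1.253
AUC_0→∞ = 150.97 + 1.253 = 152.223 µg/mL·h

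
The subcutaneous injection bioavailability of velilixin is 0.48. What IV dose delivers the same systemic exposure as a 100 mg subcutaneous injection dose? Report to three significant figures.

Systemic exposure from an extravascular dose = F × D_ev, so the equivalent IV dose is F × D_ev.
D_iv = F × D_ev = 0.48 × 100 = 48 mg

D_iv = 48.0 mg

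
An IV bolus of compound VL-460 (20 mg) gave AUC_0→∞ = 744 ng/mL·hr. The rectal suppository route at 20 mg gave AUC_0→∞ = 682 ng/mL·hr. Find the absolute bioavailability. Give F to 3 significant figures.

F = 0.917

F = (AUC_ev / D_ev) / (AUC_iv / D_iv)
  = (682/20) / (744/20)
  = 34.1 / 37.2 = 0.9167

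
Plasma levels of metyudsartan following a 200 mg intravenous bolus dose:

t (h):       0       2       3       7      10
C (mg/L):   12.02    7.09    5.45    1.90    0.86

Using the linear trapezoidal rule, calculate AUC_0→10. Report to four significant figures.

AUC = 44.22 mg/L·h

Trapezoidal AUC_0→10:
  [0→2]: (12.02+7.09)/2 × 2 = 19.11
  [2→3]: (7.09+5.45)/2 × 1 = 6.27
  [3→7]: (5.45+1.90)/2 × 4 = 14.7
  [7→10]: (1.90+0.86)/2 × 3 = 4.14
  Sum = 44.22 mg/L·h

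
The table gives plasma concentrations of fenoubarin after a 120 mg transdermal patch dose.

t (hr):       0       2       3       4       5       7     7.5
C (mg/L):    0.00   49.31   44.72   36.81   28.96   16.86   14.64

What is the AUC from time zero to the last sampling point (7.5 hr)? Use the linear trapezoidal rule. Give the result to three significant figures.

Trapezoidal AUC_0→7.5:
  [0→2]: (0.00+49.31)/2 × 2 = 49.31
  [2→3]: (49.31+44.72)/2 × 1 = 47.015
  [3→4]: (44.72+36.81)/2 × 1 = 40.765
  [4→5]: (36.81+28.96)/2 × 1 = 32.885
  [5→7]: (28.96+16.86)/2 × 2 = 45.82
  [7→7.5]: (16.86+14.64)/2 × 0.5 = 7.875
  Sum = 223.67 mg/L·hr

AUC = 224 mg/L·hr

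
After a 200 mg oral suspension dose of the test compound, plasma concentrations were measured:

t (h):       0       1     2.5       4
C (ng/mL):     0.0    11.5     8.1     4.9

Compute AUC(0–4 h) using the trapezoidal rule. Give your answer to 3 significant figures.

Trapezoidal AUC_0→4:
  [0→1]: (0.0+11.5)/2 × 1 = 5.75
  [1→2.5]: (11.5+8.1)/2 × 1.5 = 14.7
  [2.5→4]: (8.1+4.9)/2 × 1.5 = 9.75
  Sum = 30.2 ng/mL·h

AUC = 30.2 ng/mL·h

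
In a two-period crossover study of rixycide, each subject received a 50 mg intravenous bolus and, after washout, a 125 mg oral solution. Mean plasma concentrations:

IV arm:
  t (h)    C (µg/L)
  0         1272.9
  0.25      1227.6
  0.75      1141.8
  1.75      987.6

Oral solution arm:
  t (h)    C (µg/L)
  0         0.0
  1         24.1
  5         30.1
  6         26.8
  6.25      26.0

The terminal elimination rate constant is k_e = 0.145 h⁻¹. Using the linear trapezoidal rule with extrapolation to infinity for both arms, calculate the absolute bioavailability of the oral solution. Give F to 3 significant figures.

Trapezoidal AUC_0→1.75 (IV):
  [0→0.25]: (1272.9+1227.6)/2 × 0.25 = 312.5625
  [0.25→0.75]: (1227.6+1141.8)/2 × 0.5 = 592.35
  [0.75→1.75]: (1141.8+987.6)/2 × 1 = 1064.7
  Sum = 1969.6125 µg/L·h
IV tail: 987.6/0.145 = 6811.034; AUC_iv,0→∞ = 1969.6125 + 6811.034 = 8780.6465 µg/L·h
Trapezoidal AUC_0→6.25 (oral solution):
  [0→1]: (0.0+24.1)/2 × 1 = 12.05
  [1→5]: (24.1+30.1)/2 × 4 = 108.4
  [5→6]: (30.1+26.8)/2 × 1 = 28.45
  [6→6.25]: (26.8+26.0)/2 × 0.25 = 6.6
  Sum = 155.5 µg/L·h
oral solution tail: 26.0/0.145 = 179.310; AUC_ev,0→∞ = 155.5 + 179.310 = 334.81 µg/L·h
F = (AUC_ev/D_ev)/(AUC_iv/D_iv) = (334.81/125)/(8780.6465/50) = 2.67848/175.61293 = 0.0153

F = 0.0153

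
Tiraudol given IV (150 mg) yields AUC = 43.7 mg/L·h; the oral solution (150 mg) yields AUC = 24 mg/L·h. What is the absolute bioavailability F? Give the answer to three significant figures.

F = (AUC_ev / D_ev) / (AUC_iv / D_iv)
  = (24/150) / (43.7/150)
  = 0.16 / 0.291333 = 0.5492

F = 0.549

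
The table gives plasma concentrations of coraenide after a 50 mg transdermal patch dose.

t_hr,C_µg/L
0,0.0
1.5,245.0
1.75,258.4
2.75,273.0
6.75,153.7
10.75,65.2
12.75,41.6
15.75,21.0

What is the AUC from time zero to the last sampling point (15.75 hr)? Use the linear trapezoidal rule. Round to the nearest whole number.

Trapezoidal AUC_0→15.75:
  [0→1.5]: (0.0+245.0)/2 × 1.5 = 183.75
  [1.5→1.75]: (245.0+258.4)/2 × 0.25 = 62.925
  [1.75→2.75]: (258.4+273.0)/2 × 1 = 265.7
  [2.75→6.75]: (273.0+153.7)/2 × 4 = 853.4
  [6.75→10.75]: (153.7+65.2)/2 × 4 = 437.8
  [10.75→12.75]: (65.2+41.6)/2 × 2 = 106.8
  [12.75→15.75]: (41.6+21.0)/2 × 3 = 93.9
  Sum = 2004.275 µg/L·hr

AUC = 2004 µg/L·hr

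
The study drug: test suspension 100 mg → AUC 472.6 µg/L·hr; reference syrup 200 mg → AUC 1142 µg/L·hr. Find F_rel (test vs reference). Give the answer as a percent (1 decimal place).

F_rel = 82.8%

F_rel = (AUC_test/D_test) / (AUC_ref/D_ref)
      = (472.6/100) / (1142/200)
      = 4.726 / 5.71 = 0.8277 = 82.77%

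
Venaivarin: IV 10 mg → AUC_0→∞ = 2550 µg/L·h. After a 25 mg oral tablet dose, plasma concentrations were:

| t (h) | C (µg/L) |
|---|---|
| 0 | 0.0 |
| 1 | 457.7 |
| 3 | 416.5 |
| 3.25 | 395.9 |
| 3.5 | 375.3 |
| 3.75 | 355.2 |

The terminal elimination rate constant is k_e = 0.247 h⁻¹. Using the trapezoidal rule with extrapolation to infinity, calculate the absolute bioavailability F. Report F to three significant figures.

F = 0.444

Trapezoidal AUC_0→3.75 (oral tablet):
  [0→1]: (0.0+457.7)/2 × 1 = 228.85
  [1→3]: (457.7+416.5)/2 × 2 = 874.2
  [3→3.25]: (416.5+395.9)/2 × 0.25 = 101.55
  [3.25→3.5]: (395.9+375.3)/2 × 0.25 = 96.4
  [3.5→3.75]: (375.3+355.2)/2 × 0.25 = 91.3125
  Sum = 1392.3125 µg/L·h
Tail: C_last/k_e = 355.2/0.247 = 1438.057
AUC_0→∞ (oral tablet) = 1392.3125 + 1438.057 = 2830.3695 µg/L·h
F = (AUC_ev/D_ev)/(AUC_iv/D_iv) = (2830.3695/25)/(2550/10) = 113.21478/255 = 0.4440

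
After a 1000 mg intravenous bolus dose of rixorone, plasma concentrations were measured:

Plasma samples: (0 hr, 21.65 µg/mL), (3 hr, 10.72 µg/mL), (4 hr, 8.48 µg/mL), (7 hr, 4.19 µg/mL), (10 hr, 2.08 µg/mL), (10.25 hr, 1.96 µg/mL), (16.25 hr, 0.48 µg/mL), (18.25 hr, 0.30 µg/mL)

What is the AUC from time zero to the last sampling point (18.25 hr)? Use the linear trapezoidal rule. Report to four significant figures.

Trapezoidal AUC_0→18.25:
  [0→3]: (21.65+10.72)/2 × 3 = 48.555
  [3→4]: (10.72+8.48)/2 × 1 = 9.6
  [4→7]: (8.48+4.19)/2 × 3 = 19.005
  [7→10]: (4.19+2.08)/2 × 3 = 9.405
  [10→10.25]: (2.08+1.96)/2 × 0.25 = 0.505
  [10.25→16.25]: (1.96+0.48)/2 × 6 = 7.32
  [16.25→18.25]: (0.48+0.30)/2 × 2 = 0.78
  Sum = 95.17 µg/mL·hr

AUC = 95.17 µg/mL·hr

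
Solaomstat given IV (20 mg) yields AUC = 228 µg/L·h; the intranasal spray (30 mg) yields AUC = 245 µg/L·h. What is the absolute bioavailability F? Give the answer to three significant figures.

F = 0.716

F = (AUC_ev / D_ev) / (AUC_iv / D_iv)
  = (245/30) / (228/20)
  = 8.16667 / 11.4 = 0.7164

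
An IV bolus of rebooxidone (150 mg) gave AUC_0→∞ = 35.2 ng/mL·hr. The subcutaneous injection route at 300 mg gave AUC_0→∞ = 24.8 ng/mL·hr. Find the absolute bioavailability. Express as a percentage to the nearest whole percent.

F = 35%

F = (AUC_ev / D_ev) / (AUC_iv / D_iv)
  = (24.8/300) / (35.2/150)
  = 0.0826667 / 0.234667 = 0.3523
  = 35.23%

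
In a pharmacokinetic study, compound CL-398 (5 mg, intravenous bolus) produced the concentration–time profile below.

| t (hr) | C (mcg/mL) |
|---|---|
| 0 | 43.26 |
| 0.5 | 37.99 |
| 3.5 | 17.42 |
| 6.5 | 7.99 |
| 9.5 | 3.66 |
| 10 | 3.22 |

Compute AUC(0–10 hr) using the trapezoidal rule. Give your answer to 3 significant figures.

Trapezoidal AUC_0→10:
  [0→0.5]: (43.26+37.99)/2 × 0.5 = 20.3125
  [0.5→3.5]: (37.99+17.42)/2 × 3 = 83.115
  [3.5→6.5]: (17.42+7.99)/2 × 3 = 38.115
  [6.5→9.5]: (7.99+3.66)/2 × 3 = 17.475
  [9.5→10]: (3.66+3.22)/2 × 0.5 = 1.72
  Sum = 160.7375 mcg/mL·hr

AUC = 161 mcg/mL·hr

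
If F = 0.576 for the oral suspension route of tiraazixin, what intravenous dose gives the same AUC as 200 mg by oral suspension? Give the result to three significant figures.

Systemic exposure from an extravascular dose = F × D_ev, so the equivalent IV dose is F × D_ev.
D_iv = F × D_ev = 0.576 × 200 = 115.2 mg

D_iv = 115 mg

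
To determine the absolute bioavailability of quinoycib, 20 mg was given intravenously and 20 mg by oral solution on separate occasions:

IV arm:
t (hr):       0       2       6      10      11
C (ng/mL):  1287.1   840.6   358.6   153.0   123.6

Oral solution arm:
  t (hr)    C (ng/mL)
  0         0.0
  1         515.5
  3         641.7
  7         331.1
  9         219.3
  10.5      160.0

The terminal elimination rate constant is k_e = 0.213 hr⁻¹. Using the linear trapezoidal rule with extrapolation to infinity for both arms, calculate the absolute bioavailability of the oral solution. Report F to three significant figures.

F = 0.789

Trapezoidal AUC_0→11 (IV):
  [0→2]: (1287.1+840.6)/2 × 2 = 2127.7
  [2→6]: (840.6+358.6)/2 × 4 = 2398.4
  [6→10]: (358.6+153.0)/2 × 4 = 1023.2
  [10→11]: (153.0+123.6)/2 × 1 = 138.3
  Sum = 5687.6 ng/mL·hr
IV tail: 123.6/0.213 = 580.282; AUC_iv,0→∞ = 5687.6 + 580.282 = 6267.882 ng/mL·hr
Trapezoidal AUC_0→10.5 (oral solution):
  [0→1]: (0.0+515.5)/2 × 1 = 257.75
  [1→3]: (515.5+641.7)/2 × 2 = 1157.2
  [3→7]: (641.7+331.1)/2 × 4 = 1945.6
  [7→9]: (331.1+219.3)/2 × 2 = 550.4
  [9→10.5]: (219.3+160.0)/2 × 1.5 = 284.475
  Sum = 4195.425 ng/mL·hr
oral solution tail: 160.0/0.213 = 751.174; AUC_ev,0→∞ = 4195.425 + 751.174 = 4946.599 ng/mL·hr
F = (AUC_ev/D_ev)/(AUC_iv/D_iv) = (4946.599/20)/(6267.882/20) = 247.32995/313.3941 = 0.7892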